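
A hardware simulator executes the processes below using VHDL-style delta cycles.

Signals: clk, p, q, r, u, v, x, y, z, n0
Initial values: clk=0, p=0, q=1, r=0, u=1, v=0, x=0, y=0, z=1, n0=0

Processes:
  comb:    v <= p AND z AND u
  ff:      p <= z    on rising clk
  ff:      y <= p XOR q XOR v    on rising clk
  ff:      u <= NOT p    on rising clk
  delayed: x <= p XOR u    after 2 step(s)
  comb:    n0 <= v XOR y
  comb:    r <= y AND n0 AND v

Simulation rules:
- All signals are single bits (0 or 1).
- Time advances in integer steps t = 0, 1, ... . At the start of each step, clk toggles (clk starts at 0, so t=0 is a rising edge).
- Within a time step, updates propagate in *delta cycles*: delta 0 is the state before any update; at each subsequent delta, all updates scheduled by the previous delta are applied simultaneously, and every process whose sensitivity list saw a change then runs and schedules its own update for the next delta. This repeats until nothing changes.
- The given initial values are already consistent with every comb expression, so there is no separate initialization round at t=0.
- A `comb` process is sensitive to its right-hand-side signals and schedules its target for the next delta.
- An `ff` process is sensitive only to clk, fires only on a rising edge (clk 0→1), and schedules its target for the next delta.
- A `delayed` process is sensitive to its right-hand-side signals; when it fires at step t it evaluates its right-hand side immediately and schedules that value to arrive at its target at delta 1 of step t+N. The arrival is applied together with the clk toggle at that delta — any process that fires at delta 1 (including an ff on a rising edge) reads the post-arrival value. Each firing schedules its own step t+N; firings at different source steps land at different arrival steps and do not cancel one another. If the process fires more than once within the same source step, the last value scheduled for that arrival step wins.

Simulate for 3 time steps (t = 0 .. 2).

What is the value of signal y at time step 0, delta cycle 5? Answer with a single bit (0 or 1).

1

[bits: y,clk,n0,v,u,x,q,p,r,z]
t=0: Δ0=0000101001 Δ1=0100101001 Δ2=1100101101 Δ3=1111101101 Δ4=1101101111 Δ5=1101101101 | 5Δ
t=1: Δ0=1101101101 Δ1=1001101101 | 1Δ
t=2: Δ0=1001101101 Δ1=1101101101 Δ2=1101001101 Δ3=1100001101 Δ4=1110001101 | 4Δ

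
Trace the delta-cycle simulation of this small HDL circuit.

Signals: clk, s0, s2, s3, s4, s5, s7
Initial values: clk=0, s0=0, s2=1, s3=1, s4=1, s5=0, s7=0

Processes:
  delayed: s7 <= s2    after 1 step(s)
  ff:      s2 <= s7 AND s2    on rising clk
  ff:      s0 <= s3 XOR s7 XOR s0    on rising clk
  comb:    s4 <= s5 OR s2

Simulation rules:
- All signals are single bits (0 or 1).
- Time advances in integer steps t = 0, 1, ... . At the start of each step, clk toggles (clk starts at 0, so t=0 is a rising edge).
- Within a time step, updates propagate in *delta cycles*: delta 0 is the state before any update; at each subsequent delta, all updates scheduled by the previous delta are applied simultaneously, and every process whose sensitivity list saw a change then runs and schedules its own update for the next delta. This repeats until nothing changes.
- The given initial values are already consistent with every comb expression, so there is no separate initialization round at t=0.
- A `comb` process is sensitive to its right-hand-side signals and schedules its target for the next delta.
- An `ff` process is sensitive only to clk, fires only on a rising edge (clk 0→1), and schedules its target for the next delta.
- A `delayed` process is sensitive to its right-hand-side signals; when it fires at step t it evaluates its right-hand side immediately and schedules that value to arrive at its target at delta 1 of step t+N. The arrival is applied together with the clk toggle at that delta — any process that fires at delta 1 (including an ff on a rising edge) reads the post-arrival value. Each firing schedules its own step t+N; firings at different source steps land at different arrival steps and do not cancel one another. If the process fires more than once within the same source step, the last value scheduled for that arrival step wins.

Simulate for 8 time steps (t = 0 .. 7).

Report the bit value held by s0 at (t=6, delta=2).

[bits: s7,s2,s4,s5,s3,s0,clk]
t=0: Δ0=0110100 Δ1=0110101 Δ2=0010111 Δ3=0000111 | 3Δ
t=1: Δ0=0000111 Δ1=0000110 | 1Δ
t=2: Δ0=0000110 Δ1=0000111 Δ2=0000101 | 2Δ
t=3: Δ0=0000101 Δ1=0000100 | 1Δ
t=4: Δ0=0000100 Δ1=0000101 Δ2=0000111 | 2Δ
t=5: Δ0=0000111 Δ1=0000110 | 1Δ
t=6: Δ0=0000110 Δ1=0000111 Δ2=0000101 | 2Δ
t=7: Δ0=0000101 Δ1=0000100 | 1Δ

0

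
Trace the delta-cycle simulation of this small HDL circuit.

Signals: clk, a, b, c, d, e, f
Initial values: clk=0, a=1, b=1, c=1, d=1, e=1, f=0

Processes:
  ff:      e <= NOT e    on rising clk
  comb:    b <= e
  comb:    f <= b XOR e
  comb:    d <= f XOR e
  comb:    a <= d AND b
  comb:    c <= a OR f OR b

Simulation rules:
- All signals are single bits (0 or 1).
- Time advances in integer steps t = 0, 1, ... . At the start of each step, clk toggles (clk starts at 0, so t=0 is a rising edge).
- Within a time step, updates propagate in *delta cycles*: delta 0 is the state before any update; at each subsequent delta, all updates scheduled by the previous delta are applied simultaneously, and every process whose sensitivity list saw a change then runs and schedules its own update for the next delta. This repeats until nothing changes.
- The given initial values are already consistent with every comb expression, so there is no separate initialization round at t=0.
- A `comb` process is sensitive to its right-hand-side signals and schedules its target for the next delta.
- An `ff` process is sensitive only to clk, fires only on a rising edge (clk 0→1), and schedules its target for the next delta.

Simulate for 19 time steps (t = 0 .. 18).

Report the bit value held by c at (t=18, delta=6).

1

t=0 Δ0: f=0 a=1 b=1 d=1 c=1 e=1 clk=0
  Δ1: clk:0→1
  Δ2: e:1→0
  Δ3: f:0→1, b:1→0, d:1→0
  Δ4: f:1→0, a:1→0, d:0→1
  Δ5: d:1→0, c:1→0
  (5Δ to stable)
t=1 Δ0: f=0 a=0 b=0 d=0 c=0 e=0 clk=1
  Δ1: clk:1→0
  (1Δ to stable)
t=2 Δ0: f=0 a=0 b=0 d=0 c=0 e=0 clk=0
  Δ1: clk:0→1
  Δ2: e:0→1
  Δ3: f:0→1, b:0→1, d:0→1
  Δ4: f:1→0, a:0→1, d:1→0, c:0→1
  Δ5: a:1→0, d:0→1
  Δ6: a:0→1
  (6Δ to stable)
t=3 Δ0: f=0 a=1 b=1 d=1 c=1 e=1 clk=1
  Δ1: clk:1→0
  (1Δ to stable)
t=4 Δ0: f=0 a=1 b=1 d=1 c=1 e=1 clk=0
  Δ1: clk:0→1
  Δ2: e:1→0
  Δ3: f:0→1, b:1→0, d:1→0
  Δ4: f:1→0, a:1→0, d:0→1
  Δ5: d:1→0, c:1→0
  (5Δ to stable)
t=5 Δ0: f=0 a=0 b=0 d=0 c=0 e=0 clk=1
  Δ1: clk:1→0
  (1Δ to stable)
t=6 Δ0: f=0 a=0 b=0 d=0 c=0 e=0 clk=0
  Δ1: clk:0→1
  Δ2: e:0→1
  Δ3: f:0→1, b:0→1, d:0→1
  Δ4: f:1→0, a:0→1, d:1→0, c:0→1
  Δ5: a:1→0, d:0→1
  Δ6: a:0→1
  (6Δ to stable)
t=7 Δ0: f=0 a=1 b=1 d=1 c=1 e=1 clk=1
  Δ1: clk:1→0
  (1Δ to stable)
t=8 Δ0: f=0 a=1 b=1 d=1 c=1 e=1 clk=0
  Δ1: clk:0→1
  Δ2: e:1→0
  Δ3: f:0→1, b:1→0, d:1→0
  Δ4: f:1→0, a:1→0, d:0→1
  Δ5: d:1→0, c:1→0
  (5Δ to stable)
t=9 Δ0: f=0 a=0 b=0 d=0 c=0 e=0 clk=1
  Δ1: clk:1→0
  (1Δ to stable)
t=10 Δ0: f=0 a=0 b=0 d=0 c=0 e=0 clk=0
  Δ1: clk:0→1
  Δ2: e:0→1
  Δ3: f:0→1, b:0→1, d:0→1
  Δ4: f:1→0, a:0→1, d:1→0, c:0→1
  Δ5: a:1→0, d:0→1
  Δ6: a:0→1
  (6Δ to stable)
t=11 Δ0: f=0 a=1 b=1 d=1 c=1 e=1 clk=1
  Δ1: clk:1→0
  (1Δ to stable)
t=12 Δ0: f=0 a=1 b=1 d=1 c=1 e=1 clk=0
  Δ1: clk:0→1
  Δ2: e:1→0
  Δ3: f:0→1, b:1→0, d:1→0
  Δ4: f:1→0, a:1→0, d:0→1
  Δ5: d:1→0, c:1→0
  (5Δ to stable)
t=13 Δ0: f=0 a=0 b=0 d=0 c=0 e=0 clk=1
  Δ1: clk:1→0
  (1Δ to stable)
t=14 Δ0: f=0 a=0 b=0 d=0 c=0 e=0 clk=0
  Δ1: clk:0→1
  Δ2: e:0→1
  Δ3: f:0→1, b:0→1, d:0→1
  Δ4: f:1→0, a:0→1, d:1→0, c:0→1
  Δ5: a:1→0, d:0→1
  Δ6: a:0→1
  (6Δ to stable)
t=15 Δ0: f=0 a=1 b=1 d=1 c=1 e=1 clk=1
  Δ1: clk:1→0
  (1Δ to stable)
t=16 Δ0: f=0 a=1 b=1 d=1 c=1 e=1 clk=0
  Δ1: clk:0→1
  Δ2: e:1→0
  Δ3: f:0→1, b:1→0, d:1→0
  Δ4: f:1→0, a:1→0, d:0→1
  Δ5: d:1→0, c:1→0
  (5Δ to stable)
t=17 Δ0: f=0 a=0 b=0 d=0 c=0 e=0 clk=1
  Δ1: clk:1→0
  (1Δ to stable)
t=18 Δ0: f=0 a=0 b=0 d=0 c=0 e=0 clk=0
  Δ1: clk:0→1
  Δ2: e:0→1
  Δ3: f:0→1, b:0→1, d:0→1
  Δ4: f:1→0, a:0→1, d:1→0, c:0→1
  Δ5: a:1→0, d:0→1
  Δ6: a:0→1
  (6Δ to stable)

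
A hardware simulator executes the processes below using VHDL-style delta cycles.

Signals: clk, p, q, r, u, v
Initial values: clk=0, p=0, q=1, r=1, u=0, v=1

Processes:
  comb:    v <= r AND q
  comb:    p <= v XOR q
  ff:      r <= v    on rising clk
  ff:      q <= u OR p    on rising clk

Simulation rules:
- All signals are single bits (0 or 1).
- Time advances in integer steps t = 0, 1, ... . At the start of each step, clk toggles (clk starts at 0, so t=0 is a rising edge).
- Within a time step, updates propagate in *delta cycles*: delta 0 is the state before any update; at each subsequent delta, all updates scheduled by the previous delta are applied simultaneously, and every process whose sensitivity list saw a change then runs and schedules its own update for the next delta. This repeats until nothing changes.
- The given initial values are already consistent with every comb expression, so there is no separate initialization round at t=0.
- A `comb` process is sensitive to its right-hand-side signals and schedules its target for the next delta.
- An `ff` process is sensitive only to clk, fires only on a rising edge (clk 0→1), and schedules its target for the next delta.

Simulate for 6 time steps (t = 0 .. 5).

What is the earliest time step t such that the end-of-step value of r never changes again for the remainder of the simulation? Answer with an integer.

2

t0.Δ0 r=1 v=1 p=0 clk=0 u=0 q=1
t0.Δ1 r=1 v=1 p=0 clk=1 u=0 q=1
t0.Δ2 r=1 v=1 p=0 clk=1 u=0 q=0
t0.Δ3 r=1 v=0 p=1 clk=1 u=0 q=0
t0.Δ4 r=1 v=0 p=0 clk=1 u=0 q=0
t1.Δ0 r=1 v=0 p=0 clk=1 u=0 q=0
t1.Δ1 r=1 v=0 p=0 clk=0 u=0 q=0
t2.Δ0 r=1 v=0 p=0 clk=0 u=0 q=0
t2.Δ1 r=1 v=0 p=0 clk=1 u=0 q=0
t2.Δ2 r=0 v=0 p=0 clk=1 u=0 q=0
t3.Δ0 r=0 v=0 p=0 clk=1 u=0 q=0
t3.Δ1 r=0 v=0 p=0 clk=0 u=0 q=0
t4.Δ0 r=0 v=0 p=0 clk=0 u=0 q=0
t4.Δ1 r=0 v=0 p=0 clk=1 u=0 q=0
t5.Δ0 r=0 v=0 p=0 clk=1 u=0 q=0
t5.Δ1 r=0 v=0 p=0 clk=0 u=0 q=0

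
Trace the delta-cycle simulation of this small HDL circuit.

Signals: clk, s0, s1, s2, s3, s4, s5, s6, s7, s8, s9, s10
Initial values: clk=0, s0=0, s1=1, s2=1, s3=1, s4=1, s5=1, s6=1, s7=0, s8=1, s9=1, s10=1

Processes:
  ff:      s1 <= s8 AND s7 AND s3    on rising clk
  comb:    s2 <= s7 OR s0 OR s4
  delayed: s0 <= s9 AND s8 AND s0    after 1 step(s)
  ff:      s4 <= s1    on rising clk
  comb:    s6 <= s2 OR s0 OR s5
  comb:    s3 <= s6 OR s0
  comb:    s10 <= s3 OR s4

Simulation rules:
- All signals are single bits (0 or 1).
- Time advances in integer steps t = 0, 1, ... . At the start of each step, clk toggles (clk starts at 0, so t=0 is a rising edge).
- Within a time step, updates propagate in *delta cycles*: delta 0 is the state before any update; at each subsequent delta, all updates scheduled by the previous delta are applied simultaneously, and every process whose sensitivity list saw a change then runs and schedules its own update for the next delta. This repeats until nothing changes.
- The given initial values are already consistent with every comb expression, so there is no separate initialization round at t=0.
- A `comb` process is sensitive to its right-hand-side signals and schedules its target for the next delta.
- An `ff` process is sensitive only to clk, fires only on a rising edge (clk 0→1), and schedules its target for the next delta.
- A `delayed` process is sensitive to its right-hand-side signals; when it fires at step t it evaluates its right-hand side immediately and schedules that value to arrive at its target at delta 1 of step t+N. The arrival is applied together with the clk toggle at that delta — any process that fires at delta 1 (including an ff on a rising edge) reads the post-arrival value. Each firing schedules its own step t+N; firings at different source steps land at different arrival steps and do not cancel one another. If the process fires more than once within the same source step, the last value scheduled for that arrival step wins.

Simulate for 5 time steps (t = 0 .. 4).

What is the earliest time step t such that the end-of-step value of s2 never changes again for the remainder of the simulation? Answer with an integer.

2

t0.Δ0 s6=1 s10=1 s5=1 s0=0 s9=1 s8=1 s4=1 s7=0 clk=0 s1=1 s3=1 s2=1
t0.Δ1 s6=1 s10=1 s5=1 s0=0 s9=1 s8=1 s4=1 s7=0 clk=1 s1=1 s3=1 s2=1
t0.Δ2 s6=1 s10=1 s5=1 s0=0 s9=1 s8=1 s4=1 s7=0 clk=1 s1=0 s3=1 s2=1
t1.Δ0 s6=1 s10=1 s5=1 s0=0 s9=1 s8=1 s4=1 s7=0 clk=1 s1=0 s3=1 s2=1
t1.Δ1 s6=1 s10=1 s5=1 s0=0 s9=1 s8=1 s4=1 s7=0 clk=0 s1=0 s3=1 s2=1
t2.Δ0 s6=1 s10=1 s5=1 s0=0 s9=1 s8=1 s4=1 s7=0 clk=0 s1=0 s3=1 s2=1
t2.Δ1 s6=1 s10=1 s5=1 s0=0 s9=1 s8=1 s4=1 s7=0 clk=1 s1=0 s3=1 s2=1
t2.Δ2 s6=1 s10=1 s5=1 s0=0 s9=1 s8=1 s4=0 s7=0 clk=1 s1=0 s3=1 s2=1
t2.Δ3 s6=1 s10=1 s5=1 s0=0 s9=1 s8=1 s4=0 s7=0 clk=1 s1=0 s3=1 s2=0
t3.Δ0 s6=1 s10=1 s5=1 s0=0 s9=1 s8=1 s4=0 s7=0 clk=1 s1=0 s3=1 s2=0
t3.Δ1 s6=1 s10=1 s5=1 s0=0 s9=1 s8=1 s4=0 s7=0 clk=0 s1=0 s3=1 s2=0
t4.Δ0 s6=1 s10=1 s5=1 s0=0 s9=1 s8=1 s4=0 s7=0 clk=0 s1=0 s3=1 s2=0
t4.Δ1 s6=1 s10=1 s5=1 s0=0 s9=1 s8=1 s4=0 s7=0 clk=1 s1=0 s3=1 s2=0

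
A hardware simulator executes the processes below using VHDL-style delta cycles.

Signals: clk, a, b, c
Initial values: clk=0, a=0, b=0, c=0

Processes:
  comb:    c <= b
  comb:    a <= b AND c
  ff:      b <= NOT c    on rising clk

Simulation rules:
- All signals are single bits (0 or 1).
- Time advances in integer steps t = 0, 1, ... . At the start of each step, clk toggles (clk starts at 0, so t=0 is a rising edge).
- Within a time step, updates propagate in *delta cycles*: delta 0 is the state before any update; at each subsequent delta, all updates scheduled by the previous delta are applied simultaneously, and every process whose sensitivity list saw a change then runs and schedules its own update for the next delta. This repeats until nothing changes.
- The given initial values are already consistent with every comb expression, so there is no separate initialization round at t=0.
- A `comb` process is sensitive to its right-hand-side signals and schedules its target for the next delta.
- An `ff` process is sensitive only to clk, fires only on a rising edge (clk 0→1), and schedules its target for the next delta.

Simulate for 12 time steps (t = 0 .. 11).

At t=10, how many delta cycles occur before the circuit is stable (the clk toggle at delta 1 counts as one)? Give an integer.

3

t=0 Δ0: c=0 clk=0 b=0 a=0
  Δ1: clk:0→1
  Δ2: b:0→1
  Δ3: c:0→1
  Δ4: a:0→1
  (4Δ to stable)
t=1 Δ0: c=1 clk=1 b=1 a=1
  Δ1: clk:1→0
  (1Δ to stable)
t=2 Δ0: c=1 clk=0 b=1 a=1
  Δ1: clk:0→1
  Δ2: b:1→0
  Δ3: c:1→0, a:1→0
  (3Δ to stable)
t=3 Δ0: c=0 clk=1 b=0 a=0
  Δ1: clk:1→0
  (1Δ to stable)
t=4 Δ0: c=0 clk=0 b=0 a=0
  Δ1: clk:0→1
  Δ2: b:0→1
  Δ3: c:0→1
  Δ4: a:0→1
  (4Δ to stable)
t=5 Δ0: c=1 clk=1 b=1 a=1
  Δ1: clk:1→0
  (1Δ to stable)
t=6 Δ0: c=1 clk=0 b=1 a=1
  Δ1: clk:0→1
  Δ2: b:1→0
  Δ3: c:1→0, a:1→0
  (3Δ to stable)
t=7 Δ0: c=0 clk=1 b=0 a=0
  Δ1: clk:1→0
  (1Δ to stable)
t=8 Δ0: c=0 clk=0 b=0 a=0
  Δ1: clk:0→1
  Δ2: b:0→1
  Δ3: c:0→1
  Δ4: a:0→1
  (4Δ to stable)
t=9 Δ0: c=1 clk=1 b=1 a=1
  Δ1: clk:1→0
  (1Δ to stable)
t=10 Δ0: c=1 clk=0 b=1 a=1
  Δ1: clk:0→1
  Δ2: b:1→0
  Δ3: c:1→0, a:1→0
  (3Δ to stable)
t=11 Δ0: c=0 clk=1 b=0 a=0
  Δ1: clk:1→0
  (1Δ to stable)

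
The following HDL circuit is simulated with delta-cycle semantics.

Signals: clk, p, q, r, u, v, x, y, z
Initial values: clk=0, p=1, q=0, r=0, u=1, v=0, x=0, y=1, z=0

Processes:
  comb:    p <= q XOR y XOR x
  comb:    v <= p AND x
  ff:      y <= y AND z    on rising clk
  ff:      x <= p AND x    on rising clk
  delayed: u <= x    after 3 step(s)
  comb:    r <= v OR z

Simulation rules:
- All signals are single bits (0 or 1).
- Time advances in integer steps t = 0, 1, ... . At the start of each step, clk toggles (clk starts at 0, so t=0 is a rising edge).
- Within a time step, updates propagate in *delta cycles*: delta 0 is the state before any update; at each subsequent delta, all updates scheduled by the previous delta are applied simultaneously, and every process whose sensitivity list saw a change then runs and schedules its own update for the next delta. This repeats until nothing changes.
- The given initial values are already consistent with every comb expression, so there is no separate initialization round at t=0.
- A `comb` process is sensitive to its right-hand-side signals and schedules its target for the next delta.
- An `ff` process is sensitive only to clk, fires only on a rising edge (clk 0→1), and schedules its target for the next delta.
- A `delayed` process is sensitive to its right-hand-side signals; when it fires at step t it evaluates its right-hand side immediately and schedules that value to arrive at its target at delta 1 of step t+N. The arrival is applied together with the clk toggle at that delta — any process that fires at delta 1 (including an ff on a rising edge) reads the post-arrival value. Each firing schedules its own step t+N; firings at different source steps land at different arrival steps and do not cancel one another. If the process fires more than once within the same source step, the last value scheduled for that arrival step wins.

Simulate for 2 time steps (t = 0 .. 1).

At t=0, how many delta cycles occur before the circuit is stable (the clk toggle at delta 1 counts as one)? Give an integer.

t0.Δ0 q=0 x=0 y=1 clk=0 r=0 u=1 v=0 z=0 p=1
t0.Δ1 q=0 x=0 y=1 clk=1 r=0 u=1 v=0 z=0 p=1
t0.Δ2 q=0 x=0 y=0 clk=1 r=0 u=1 v=0 z=0 p=1
t0.Δ3 q=0 x=0 y=0 clk=1 r=0 u=1 v=0 z=0 p=0
t1.Δ0 q=0 x=0 y=0 clk=1 r=0 u=1 v=0 z=0 p=0
t1.Δ1 q=0 x=0 y=0 clk=0 r=0 u=1 v=0 z=0 p=0

3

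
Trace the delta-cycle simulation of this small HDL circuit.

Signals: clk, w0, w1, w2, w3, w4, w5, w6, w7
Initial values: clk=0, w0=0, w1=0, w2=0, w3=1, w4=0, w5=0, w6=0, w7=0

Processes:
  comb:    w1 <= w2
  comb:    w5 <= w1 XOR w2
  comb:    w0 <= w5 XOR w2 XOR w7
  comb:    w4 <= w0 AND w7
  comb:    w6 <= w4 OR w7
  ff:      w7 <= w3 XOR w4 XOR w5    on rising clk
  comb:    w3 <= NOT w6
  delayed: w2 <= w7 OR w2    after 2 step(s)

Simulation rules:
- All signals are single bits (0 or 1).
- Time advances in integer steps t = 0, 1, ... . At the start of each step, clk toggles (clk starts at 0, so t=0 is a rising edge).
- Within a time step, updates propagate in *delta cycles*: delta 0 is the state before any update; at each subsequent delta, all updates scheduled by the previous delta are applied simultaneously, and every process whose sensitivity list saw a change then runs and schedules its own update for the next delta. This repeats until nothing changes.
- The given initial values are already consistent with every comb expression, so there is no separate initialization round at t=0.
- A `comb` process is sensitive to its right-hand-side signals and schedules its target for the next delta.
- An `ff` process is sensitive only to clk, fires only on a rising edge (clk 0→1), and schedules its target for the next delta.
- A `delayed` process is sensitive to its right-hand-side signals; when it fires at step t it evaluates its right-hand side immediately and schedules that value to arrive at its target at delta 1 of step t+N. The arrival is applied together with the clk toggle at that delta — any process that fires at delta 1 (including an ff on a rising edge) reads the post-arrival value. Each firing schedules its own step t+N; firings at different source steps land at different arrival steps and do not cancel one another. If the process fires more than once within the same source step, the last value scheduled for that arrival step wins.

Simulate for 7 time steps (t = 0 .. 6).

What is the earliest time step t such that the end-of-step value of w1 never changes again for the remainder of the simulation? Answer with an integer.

2

t0.Δ0 w2=0 w6=0 w7=0 w1=0 w3=1 clk=0 w0=0 w5=0 w4=0
t0.Δ1 w2=0 w6=0 w7=0 w1=0 w3=1 clk=1 w0=0 w5=0 w4=0
t0.Δ2 w2=0 w6=0 w7=1 w1=0 w3=1 clk=1 w0=0 w5=0 w4=0
t0.Δ3 w2=0 w6=1 w7=1 w1=0 w3=1 clk=1 w0=1 w5=0 w4=0
t0.Δ4 w2=0 w6=1 w7=1 w1=0 w3=0 clk=1 w0=1 w5=0 w4=1
t1.Δ0 w2=0 w6=1 w7=1 w1=0 w3=0 clk=1 w0=1 w5=0 w4=1
t1.Δ1 w2=0 w6=1 w7=1 w1=0 w3=0 clk=0 w0=1 w5=0 w4=1
t2.Δ0 w2=0 w6=1 w7=1 w1=0 w3=0 clk=0 w0=1 w5=0 w4=1
t2.Δ1 w2=1 w6=1 w7=1 w1=0 w3=0 clk=1 w0=1 w5=0 w4=1
t2.Δ2 w2=1 w6=1 w7=1 w1=1 w3=0 clk=1 w0=0 w5=1 w4=1
t2.Δ3 w2=1 w6=1 w7=1 w1=1 w3=0 clk=1 w0=1 w5=0 w4=0
t2.Δ4 w2=1 w6=1 w7=1 w1=1 w3=0 clk=1 w0=0 w5=0 w4=1
t2.Δ5 w2=1 w6=1 w7=1 w1=1 w3=0 clk=1 w0=0 w5=0 w4=0
t3.Δ0 w2=1 w6=1 w7=1 w1=1 w3=0 clk=1 w0=0 w5=0 w4=0
t3.Δ1 w2=1 w6=1 w7=1 w1=1 w3=0 clk=0 w0=0 w5=0 w4=0
t4.Δ0 w2=1 w6=1 w7=1 w1=1 w3=0 clk=0 w0=0 w5=0 w4=0
t4.Δ1 w2=1 w6=1 w7=1 w1=1 w3=0 clk=1 w0=0 w5=0 w4=0
t4.Δ2 w2=1 w6=1 w7=0 w1=1 w3=0 clk=1 w0=0 w5=0 w4=0
t4.Δ3 w2=1 w6=0 w7=0 w1=1 w3=0 clk=1 w0=1 w5=0 w4=0
t4.Δ4 w2=1 w6=0 w7=0 w1=1 w3=1 clk=1 w0=1 w5=0 w4=0
t5.Δ0 w2=1 w6=0 w7=0 w1=1 w3=1 clk=1 w0=1 w5=0 w4=0
t5.Δ1 w2=1 w6=0 w7=0 w1=1 w3=1 clk=0 w0=1 w5=0 w4=0
t6.Δ0 w2=1 w6=0 w7=0 w1=1 w3=1 clk=0 w0=1 w5=0 w4=0
t6.Δ1 w2=1 w6=0 w7=0 w1=1 w3=1 clk=1 w0=1 w5=0 w4=0
t6.Δ2 w2=1 w6=0 w7=1 w1=1 w3=1 clk=1 w0=1 w5=0 w4=0
t6.Δ3 w2=1 w6=1 w7=1 w1=1 w3=1 clk=1 w0=0 w5=0 w4=1
t6.Δ4 w2=1 w6=1 w7=1 w1=1 w3=0 clk=1 w0=0 w5=0 w4=0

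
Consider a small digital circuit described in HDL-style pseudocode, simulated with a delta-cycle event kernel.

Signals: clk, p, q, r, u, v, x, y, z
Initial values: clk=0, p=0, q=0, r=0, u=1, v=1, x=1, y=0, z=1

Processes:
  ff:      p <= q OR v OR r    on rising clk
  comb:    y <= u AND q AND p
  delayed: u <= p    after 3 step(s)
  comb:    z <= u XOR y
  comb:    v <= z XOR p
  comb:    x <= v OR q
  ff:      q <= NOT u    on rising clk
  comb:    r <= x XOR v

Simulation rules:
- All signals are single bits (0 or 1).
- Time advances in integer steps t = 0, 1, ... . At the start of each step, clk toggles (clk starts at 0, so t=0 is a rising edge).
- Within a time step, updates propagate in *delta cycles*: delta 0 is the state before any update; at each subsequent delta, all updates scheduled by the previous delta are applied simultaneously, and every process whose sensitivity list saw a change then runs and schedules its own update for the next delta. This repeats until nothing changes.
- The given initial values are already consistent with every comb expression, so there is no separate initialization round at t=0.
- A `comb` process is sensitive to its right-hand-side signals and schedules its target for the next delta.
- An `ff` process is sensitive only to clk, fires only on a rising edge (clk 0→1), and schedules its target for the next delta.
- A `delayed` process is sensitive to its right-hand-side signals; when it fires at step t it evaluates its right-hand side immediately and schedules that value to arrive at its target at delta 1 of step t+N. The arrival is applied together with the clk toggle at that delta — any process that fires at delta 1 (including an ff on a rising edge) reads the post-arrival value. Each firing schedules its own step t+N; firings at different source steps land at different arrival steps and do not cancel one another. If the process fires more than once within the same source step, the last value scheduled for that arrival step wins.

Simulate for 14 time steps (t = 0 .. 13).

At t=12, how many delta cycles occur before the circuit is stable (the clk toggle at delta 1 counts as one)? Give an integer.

t0.Δ0 v=1 clk=0 y=0 p=0 u=1 q=0 x=1 r=0 z=1
t0.Δ1 v=1 clk=1 y=0 p=0 u=1 q=0 x=1 r=0 z=1
t0.Δ2 v=1 clk=1 y=0 p=1 u=1 q=0 x=1 r=0 z=1
t0.Δ3 v=0 clk=1 y=0 p=1 u=1 q=0 x=1 r=0 z=1
t0.Δ4 v=0 clk=1 y=0 p=1 u=1 q=0 x=0 r=1 z=1
t0.Δ5 v=0 clk=1 y=0 p=1 u=1 q=0 x=0 r=0 z=1
t1.Δ0 v=0 clk=1 y=0 p=1 u=1 q=0 x=0 r=0 z=1
t1.Δ1 v=0 clk=0 y=0 p=1 u=1 q=0 x=0 r=0 z=1
t2.Δ0 v=0 clk=0 y=0 p=1 u=1 q=0 x=0 r=0 z=1
t2.Δ1 v=0 clk=1 y=0 p=1 u=1 q=0 x=0 r=0 z=1
t2.Δ2 v=0 clk=1 y=0 p=0 u=1 q=0 x=0 r=0 z=1
t2.Δ3 v=1 clk=1 y=0 p=0 u=1 q=0 x=0 r=0 z=1
t2.Δ4 v=1 clk=1 y=0 p=0 u=1 q=0 x=1 r=1 z=1
t2.Δ5 v=1 clk=1 y=0 p=0 u=1 q=0 x=1 r=0 z=1
t3.Δ0 v=1 clk=1 y=0 p=0 u=1 q=0 x=1 r=0 z=1
t3.Δ1 v=1 clk=0 y=0 p=0 u=1 q=0 x=1 r=0 z=1
t4.Δ0 v=1 clk=0 y=0 p=0 u=1 q=0 x=1 r=0 z=1
t4.Δ1 v=1 clk=1 y=0 p=0 u=1 q=0 x=1 r=0 z=1
t4.Δ2 v=1 clk=1 y=0 p=1 u=1 q=0 x=1 r=0 z=1
t4.Δ3 v=0 clk=1 y=0 p=1 u=1 q=0 x=1 r=0 z=1
t4.Δ4 v=0 clk=1 y=0 p=1 u=1 q=0 x=0 r=1 z=1
t4.Δ5 v=0 clk=1 y=0 p=1 u=1 q=0 x=0 r=0 z=1
t5.Δ0 v=0 clk=1 y=0 p=1 u=1 q=0 x=0 r=0 z=1
t5.Δ1 v=0 clk=0 y=0 p=1 u=0 q=0 x=0 r=0 z=1
t5.Δ2 v=0 clk=0 y=0 p=1 u=0 q=0 x=0 r=0 z=0
t5.Δ3 v=1 clk=0 y=0 p=1 u=0 q=0 x=0 r=0 z=0
t5.Δ4 v=1 clk=0 y=0 p=1 u=0 q=0 x=1 r=1 z=0
t5.Δ5 v=1 clk=0 y=0 p=1 u=0 q=0 x=1 r=0 z=0
t6.Δ0 v=1 clk=0 y=0 p=1 u=0 q=0 x=1 r=0 z=0
t6.Δ1 v=1 clk=1 y=0 p=1 u=0 q=0 x=1 r=0 z=0
t6.Δ2 v=1 clk=1 y=0 p=1 u=0 q=1 x=1 r=0 z=0
t7.Δ0 v=1 clk=1 y=0 p=1 u=0 q=1 x=1 r=0 z=0
t7.Δ1 v=1 clk=0 y=0 p=1 u=1 q=1 x=1 r=0 z=0
t7.Δ2 v=1 clk=0 y=1 p=1 u=1 q=1 x=1 r=0 z=1
t7.Δ3 v=0 clk=0 y=1 p=1 u=1 q=1 x=1 r=0 z=0
t7.Δ4 v=1 clk=0 y=1 p=1 u=1 q=1 x=1 r=1 z=0
t7.Δ5 v=1 clk=0 y=1 p=1 u=1 q=1 x=1 r=0 z=0
t8.Δ0 v=1 clk=0 y=1 p=1 u=1 q=1 x=1 r=0 z=0
t8.Δ1 v=1 clk=1 y=1 p=1 u=1 q=1 x=1 r=0 z=0
t8.Δ2 v=1 clk=1 y=1 p=1 u=1 q=0 x=1 r=0 z=0
t8.Δ3 v=1 clk=1 y=0 p=1 u=1 q=0 x=1 r=0 z=0
t8.Δ4 v=1 clk=1 y=0 p=1 u=1 q=0 x=1 r=0 z=1
t8.Δ5 v=0 clk=1 y=0 p=1 u=1 q=0 x=1 r=0 z=1
t8.Δ6 v=0 clk=1 y=0 p=1 u=1 q=0 x=0 r=1 z=1
t8.Δ7 v=0 clk=1 y=0 p=1 u=1 q=0 x=0 r=0 z=1
t9.Δ0 v=0 clk=1 y=0 p=1 u=1 q=0 x=0 r=0 z=1
t9.Δ1 v=0 clk=0 y=0 p=1 u=1 q=0 x=0 r=0 z=1
t10.Δ0 v=0 clk=0 y=0 p=1 u=1 q=0 x=0 r=0 z=1
t10.Δ1 v=0 clk=1 y=0 p=1 u=1 q=0 x=0 r=0 z=1
t10.Δ2 v=0 clk=1 y=0 p=0 u=1 q=0 x=0 r=0 z=1
t10.Δ3 v=1 clk=1 y=0 p=0 u=1 q=0 x=0 r=0 z=1
t10.Δ4 v=1 clk=1 y=0 p=0 u=1 q=0 x=1 r=1 z=1
t10.Δ5 v=1 clk=1 y=0 p=0 u=1 q=0 x=1 r=0 z=1
t11.Δ0 v=1 clk=1 y=0 p=0 u=1 q=0 x=1 r=0 z=1
t11.Δ1 v=1 clk=0 y=0 p=0 u=1 q=0 x=1 r=0 z=1
t12.Δ0 v=1 clk=0 y=0 p=0 u=1 q=0 x=1 r=0 z=1
t12.Δ1 v=1 clk=1 y=0 p=0 u=1 q=0 x=1 r=0 z=1
t12.Δ2 v=1 clk=1 y=0 p=1 u=1 q=0 x=1 r=0 z=1
t12.Δ3 v=0 clk=1 y=0 p=1 u=1 q=0 x=1 r=0 z=1
t12.Δ4 v=0 clk=1 y=0 p=1 u=1 q=0 x=0 r=1 z=1
t12.Δ5 v=0 clk=1 y=0 p=1 u=1 q=0 x=0 r=0 z=1
t13.Δ0 v=0 clk=1 y=0 p=1 u=1 q=0 x=0 r=0 z=1
t13.Δ1 v=0 clk=0 y=0 p=1 u=0 q=0 x=0 r=0 z=1
t13.Δ2 v=0 clk=0 y=0 p=1 u=0 q=0 x=0 r=0 z=0
t13.Δ3 v=1 clk=0 y=0 p=1 u=0 q=0 x=0 r=0 z=0
t13.Δ4 v=1 clk=0 y=0 p=1 u=0 q=0 x=1 r=1 z=0
t13.Δ5 v=1 clk=0 y=0 p=1 u=0 q=0 x=1 r=0 z=0

5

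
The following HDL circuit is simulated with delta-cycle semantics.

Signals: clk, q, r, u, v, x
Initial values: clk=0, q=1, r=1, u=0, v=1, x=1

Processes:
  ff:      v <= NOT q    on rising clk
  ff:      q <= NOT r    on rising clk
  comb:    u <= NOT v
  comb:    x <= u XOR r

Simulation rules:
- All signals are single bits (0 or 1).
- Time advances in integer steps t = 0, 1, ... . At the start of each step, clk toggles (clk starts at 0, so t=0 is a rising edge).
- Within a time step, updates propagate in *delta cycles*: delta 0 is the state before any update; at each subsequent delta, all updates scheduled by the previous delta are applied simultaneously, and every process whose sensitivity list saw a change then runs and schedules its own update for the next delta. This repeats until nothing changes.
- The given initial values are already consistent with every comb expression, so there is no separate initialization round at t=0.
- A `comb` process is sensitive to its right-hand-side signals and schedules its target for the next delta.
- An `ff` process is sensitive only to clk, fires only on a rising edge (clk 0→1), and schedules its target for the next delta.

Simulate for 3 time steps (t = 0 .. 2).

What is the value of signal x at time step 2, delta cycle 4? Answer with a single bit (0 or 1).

t0.Δ0 u=0 q=1 r=1 x=1 v=1 clk=0
t0.Δ1 u=0 q=1 r=1 x=1 v=1 clk=1
t0.Δ2 u=0 q=0 r=1 x=1 v=0 clk=1
t0.Δ3 u=1 q=0 r=1 x=1 v=0 clk=1
t0.Δ4 u=1 q=0 r=1 x=0 v=0 clk=1
t1.Δ0 u=1 q=0 r=1 x=0 v=0 clk=1
t1.Δ1 u=1 q=0 r=1 x=0 v=0 clk=0
t2.Δ0 u=1 q=0 r=1 x=0 v=0 clk=0
t2.Δ1 u=1 q=0 r=1 x=0 v=0 clk=1
t2.Δ2 u=1 q=0 r=1 x=0 v=1 clk=1
t2.Δ3 u=0 q=0 r=1 x=0 v=1 clk=1
t2.Δ4 u=0 q=0 r=1 x=1 v=1 clk=1

1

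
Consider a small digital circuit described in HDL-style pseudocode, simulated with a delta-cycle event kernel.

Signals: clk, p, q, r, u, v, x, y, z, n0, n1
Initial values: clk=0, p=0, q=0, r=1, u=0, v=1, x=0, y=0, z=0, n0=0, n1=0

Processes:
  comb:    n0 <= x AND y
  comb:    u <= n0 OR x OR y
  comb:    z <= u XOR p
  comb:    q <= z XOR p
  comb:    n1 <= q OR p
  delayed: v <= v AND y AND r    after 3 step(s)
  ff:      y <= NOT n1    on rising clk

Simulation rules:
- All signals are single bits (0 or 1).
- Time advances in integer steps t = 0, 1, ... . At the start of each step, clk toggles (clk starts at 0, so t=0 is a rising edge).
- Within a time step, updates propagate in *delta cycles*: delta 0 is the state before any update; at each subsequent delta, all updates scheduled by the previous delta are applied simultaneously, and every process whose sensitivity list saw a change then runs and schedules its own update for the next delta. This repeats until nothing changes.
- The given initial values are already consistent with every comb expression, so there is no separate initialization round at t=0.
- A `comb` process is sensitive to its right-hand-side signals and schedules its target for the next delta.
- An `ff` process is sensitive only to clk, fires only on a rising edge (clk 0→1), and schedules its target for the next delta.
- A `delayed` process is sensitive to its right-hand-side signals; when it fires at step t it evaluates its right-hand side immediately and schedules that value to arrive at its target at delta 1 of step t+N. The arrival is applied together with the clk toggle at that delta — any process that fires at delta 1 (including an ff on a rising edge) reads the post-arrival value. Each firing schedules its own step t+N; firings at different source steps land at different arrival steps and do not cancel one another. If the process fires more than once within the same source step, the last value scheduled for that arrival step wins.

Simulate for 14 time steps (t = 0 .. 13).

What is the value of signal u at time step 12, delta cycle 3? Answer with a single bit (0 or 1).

t=0 Δ0: z=0 u=0 clk=0 n1=0 r=1 v=1 p=0 x=0 n0=0 q=0 y=0
  Δ1: clk:0→1
  Δ2: y:0→1
  Δ3: u:0→1
  Δ4: z:0→1
  Δ5: q:0→1
  Δ6: n1:0→1
  (6Δ to stable)
t=1 Δ0: z=1 u=1 clk=1 n1=1 r=1 v=1 p=0 x=0 n0=0 q=1 y=1
  Δ1: clk:1→0
  (1Δ to stable)
t=2 Δ0: z=1 u=1 clk=0 n1=1 r=1 v=1 p=0 x=0 n0=0 q=1 y=1
  Δ1: clk:0→1
  Δ2: y:1→0
  Δ3: u:1→0
  Δ4: z:1→0
  Δ5: q:1→0
  Δ6: n1:1→0
  (6Δ to stable)
t=3 Δ0: z=0 u=0 clk=1 n1=0 r=1 v=1 p=0 x=0 n0=0 q=0 y=0
  Δ1: clk:1→0
  (1Δ to stable)
t=4 Δ0: z=0 u=0 clk=0 n1=0 r=1 v=1 p=0 x=0 n0=0 q=0 y=0
  Δ1: clk:0→1
  Δ2: y:0→1
  Δ3: u:0→1
  Δ4: z:0→1
  Δ5: q:0→1
  Δ6: n1:0→1
  (6Δ to stable)
t=5 Δ0: z=1 u=1 clk=1 n1=1 r=1 v=1 p=0 x=0 n0=0 q=1 y=1
  Δ1: clk:1→0, v:1→0
  (1Δ to stable)
t=6 Δ0: z=1 u=1 clk=0 n1=1 r=1 v=0 p=0 x=0 n0=0 q=1 y=1
  Δ1: clk:0→1
  Δ2: y:1→0
  Δ3: u:1→0
  Δ4: z:1→0
  Δ5: q:1→0
  Δ6: n1:1→0
  (6Δ to stable)
t=7 Δ0: z=0 u=0 clk=1 n1=0 r=1 v=0 p=0 x=0 n0=0 q=0 y=0
  Δ1: clk:1→0, v:0→1
  (1Δ to stable)
t=8 Δ0: z=0 u=0 clk=0 n1=0 r=1 v=1 p=0 x=0 n0=0 q=0 y=0
  Δ1: clk:0→1, v:1→0
  Δ2: y:0→1
  Δ3: u:0→1
  Δ4: z:0→1
  Δ5: q:0→1
  Δ6: n1:0→1
  (6Δ to stable)
t=9 Δ0: z=1 u=1 clk=1 n1=1 r=1 v=0 p=0 x=0 n0=0 q=1 y=1
  Δ1: clk:1→0
  (1Δ to stable)
t=10 Δ0: z=1 u=1 clk=0 n1=1 r=1 v=0 p=0 x=0 n0=0 q=1 y=1
  Δ1: clk:0→1
  Δ2: y:1→0
  Δ3: u:1→0
  Δ4: z:1→0
  Δ5: q:1→0
  Δ6: n1:1→0
  (6Δ to stable)
t=11 Δ0: z=0 u=0 clk=1 n1=0 r=1 v=0 p=0 x=0 n0=0 q=0 y=0
  Δ1: clk:1→0
  (1Δ to stable)
t=12 Δ0: z=0 u=0 clk=0 n1=0 r=1 v=0 p=0 x=0 n0=0 q=0 y=0
  Δ1: clk:0→1
  Δ2: y:0→1
  Δ3: u:0→1
  Δ4: z:0→1
  Δ5: q:0→1
  Δ6: n1:0→1
  (6Δ to stable)
t=13 Δ0: z=1 u=1 clk=1 n1=1 r=1 v=0 p=0 x=0 n0=0 q=1 y=1
  Δ1: clk:1→0
  (1Δ to stable)

1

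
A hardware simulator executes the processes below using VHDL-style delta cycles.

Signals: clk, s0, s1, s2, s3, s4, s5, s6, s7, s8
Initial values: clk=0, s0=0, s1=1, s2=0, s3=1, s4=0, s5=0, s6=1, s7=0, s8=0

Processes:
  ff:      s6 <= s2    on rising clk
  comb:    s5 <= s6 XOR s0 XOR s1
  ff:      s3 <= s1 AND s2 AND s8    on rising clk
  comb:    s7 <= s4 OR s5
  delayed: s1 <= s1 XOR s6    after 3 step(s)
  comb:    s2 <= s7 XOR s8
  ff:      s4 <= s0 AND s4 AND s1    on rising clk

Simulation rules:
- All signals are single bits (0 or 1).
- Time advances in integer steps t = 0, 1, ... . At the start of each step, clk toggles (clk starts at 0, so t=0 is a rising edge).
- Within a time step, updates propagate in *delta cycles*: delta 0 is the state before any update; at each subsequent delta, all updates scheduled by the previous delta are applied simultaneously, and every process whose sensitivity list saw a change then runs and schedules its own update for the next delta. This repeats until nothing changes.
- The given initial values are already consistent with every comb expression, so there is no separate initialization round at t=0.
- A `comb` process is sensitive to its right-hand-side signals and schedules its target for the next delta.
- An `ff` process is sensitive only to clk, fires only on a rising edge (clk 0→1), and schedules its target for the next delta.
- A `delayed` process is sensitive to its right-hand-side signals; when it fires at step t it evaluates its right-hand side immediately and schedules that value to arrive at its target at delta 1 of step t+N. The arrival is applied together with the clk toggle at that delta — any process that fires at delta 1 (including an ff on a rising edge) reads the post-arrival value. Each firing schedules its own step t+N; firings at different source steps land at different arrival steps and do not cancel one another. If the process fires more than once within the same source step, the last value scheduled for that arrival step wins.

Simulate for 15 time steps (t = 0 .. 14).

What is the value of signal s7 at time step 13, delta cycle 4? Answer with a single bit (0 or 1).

0

t=0 Δ0: s4=0 s5=0 s6=1 s8=0 s7=0 clk=0 s0=0 s3=1 s1=1 s2=0
  Δ1: clk:0→1
  Δ2: s6:1→0, s3:1→0
  Δ3: s5:0→1
  Δ4: s7:0→1
  Δ5: s2:0→1
  (5Δ to stable)
t=1 Δ0: s4=0 s5=1 s6=0 s8=0 s7=1 clk=1 s0=0 s3=0 s1=1 s2=1
  Δ1: clk:1→0
  (1Δ to stable)
t=2 Δ0: s4=0 s5=1 s6=0 s8=0 s7=1 clk=0 s0=0 s3=0 s1=1 s2=1
  Δ1: clk:0→1
  Δ2: s6:0→1
  Δ3: s5:1→0
  Δ4: s7:1→0
  Δ5: s2:1→0
  (5Δ to stable)
t=3 Δ0: s4=0 s5=0 s6=1 s8=0 s7=0 clk=1 s0=0 s3=0 s1=1 s2=0
  Δ1: clk:1→0
  (1Δ to stable)
t=4 Δ0: s4=0 s5=0 s6=1 s8=0 s7=0 clk=0 s0=0 s3=0 s1=1 s2=0
  Δ1: clk:0→1
  Δ2: s6:1→0
  Δ3: s5:0→1
  Δ4: s7:0→1
  Δ5: s2:0→1
  (5Δ to stable)
t=5 Δ0: s4=0 s5=1 s6=0 s8=0 s7=1 clk=1 s0=0 s3=0 s1=1 s2=1
  Δ1: clk:1→0, s1:1→0
  Δ2: s5:1→0
  Δ3: s7:1→0
  Δ4: s2:1→0
  (4Δ to stable)
t=6 Δ0: s4=0 s5=0 s6=0 s8=0 s7=0 clk=0 s0=0 s3=0 s1=0 s2=0
  Δ1: clk:0→1
  (1Δ to stable)
t=7 Δ0: s4=0 s5=0 s6=0 s8=0 s7=0 clk=1 s0=0 s3=0 s1=0 s2=0
  Δ1: clk:1→0, s1:0→1
  Δ2: s5:0→1
  Δ3: s7:0→1
  Δ4: s2:0→1
  (4Δ to stable)
t=8 Δ0: s4=0 s5=1 s6=0 s8=0 s7=1 clk=0 s0=0 s3=0 s1=1 s2=1
  Δ1: clk:0→1, s1:1→0
  Δ2: s5:1→0, s6:0→1
  Δ3: s5:0→1, s7:1→0
  Δ4: s7:0→1, s2:1→0
  Δ5: s2:0→1
  (5Δ to stable)
t=9 Δ0: s4=0 s5=1 s6=1 s8=0 s7=1 clk=1 s0=0 s3=0 s1=0 s2=1
  Δ1: clk:1→0
  (1Δ to stable)
t=10 Δ0: s4=0 s5=1 s6=1 s8=0 s7=1 clk=0 s0=0 s3=0 s1=0 s2=1
  Δ1: clk:0→1, s1:0→1
  Δ2: s5:1→0
  Δ3: s7:1→0
  Δ4: s2:1→0
  (4Δ to stable)
t=11 Δ0: s4=0 s5=0 s6=1 s8=0 s7=0 clk=1 s0=0 s3=0 s1=1 s2=0
  Δ1: clk:1→0
  (1Δ to stable)
t=12 Δ0: s4=0 s5=0 s6=1 s8=0 s7=0 clk=0 s0=0 s3=0 s1=1 s2=0
  Δ1: clk:0→1
  Δ2: s6:1→0
  Δ3: s5:0→1
  Δ4: s7:0→1
  Δ5: s2:0→1
  (5Δ to stable)
t=13 Δ0: s4=0 s5=1 s6=0 s8=0 s7=1 clk=1 s0=0 s3=0 s1=1 s2=1
  Δ1: clk:1→0, s1:1→0
  Δ2: s5:1→0
  Δ3: s7:1→0
  Δ4: s2:1→0
  (4Δ to stable)
t=14 Δ0: s4=0 s5=0 s6=0 s8=0 s7=0 clk=0 s0=0 s3=0 s1=0 s2=0
  Δ1: clk:0→1
  (1Δ to stable)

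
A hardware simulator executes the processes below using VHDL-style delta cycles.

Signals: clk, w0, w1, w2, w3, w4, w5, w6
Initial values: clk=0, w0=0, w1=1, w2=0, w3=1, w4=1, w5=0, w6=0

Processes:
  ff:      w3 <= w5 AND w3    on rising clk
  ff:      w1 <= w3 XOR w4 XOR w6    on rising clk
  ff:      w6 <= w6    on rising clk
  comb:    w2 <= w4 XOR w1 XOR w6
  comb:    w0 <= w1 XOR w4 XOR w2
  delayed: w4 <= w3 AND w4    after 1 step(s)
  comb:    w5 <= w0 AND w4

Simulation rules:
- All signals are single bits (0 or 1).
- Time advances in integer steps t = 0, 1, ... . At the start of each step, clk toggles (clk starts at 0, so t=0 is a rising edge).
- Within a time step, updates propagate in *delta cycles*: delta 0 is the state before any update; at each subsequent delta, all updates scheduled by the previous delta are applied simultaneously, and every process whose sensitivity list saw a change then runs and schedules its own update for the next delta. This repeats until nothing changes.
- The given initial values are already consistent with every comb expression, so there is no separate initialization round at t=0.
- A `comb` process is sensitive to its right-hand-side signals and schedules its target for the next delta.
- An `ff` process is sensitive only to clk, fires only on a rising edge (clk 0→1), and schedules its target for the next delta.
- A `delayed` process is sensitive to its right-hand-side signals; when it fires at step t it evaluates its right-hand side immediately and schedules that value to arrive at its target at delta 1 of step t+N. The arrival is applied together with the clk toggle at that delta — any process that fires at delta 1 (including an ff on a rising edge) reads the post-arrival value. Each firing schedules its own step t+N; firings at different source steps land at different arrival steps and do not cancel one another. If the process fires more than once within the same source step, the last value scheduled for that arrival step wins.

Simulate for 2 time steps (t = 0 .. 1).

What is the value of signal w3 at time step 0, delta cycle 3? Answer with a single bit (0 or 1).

0

t0.Δ0 w5=0 w3=1 w6=0 w4=1 w2=0 w0=0 clk=0 w1=1
t0.Δ1 w5=0 w3=1 w6=0 w4=1 w2=0 w0=0 clk=1 w1=1
t0.Δ2 w5=0 w3=0 w6=0 w4=1 w2=0 w0=0 clk=1 w1=0
t0.Δ3 w5=0 w3=0 w6=0 w4=1 w2=1 w0=1 clk=1 w1=0
t0.Δ4 w5=1 w3=0 w6=0 w4=1 w2=1 w0=0 clk=1 w1=0
t0.Δ5 w5=0 w3=0 w6=0 w4=1 w2=1 w0=0 clk=1 w1=0
t1.Δ0 w5=0 w3=0 w6=0 w4=1 w2=1 w0=0 clk=1 w1=0
t1.Δ1 w5=0 w3=0 w6=0 w4=0 w2=1 w0=0 clk=0 w1=0
t1.Δ2 w5=0 w3=0 w6=0 w4=0 w2=0 w0=1 clk=0 w1=0
t1.Δ3 w5=0 w3=0 w6=0 w4=0 w2=0 w0=0 clk=0 w1=0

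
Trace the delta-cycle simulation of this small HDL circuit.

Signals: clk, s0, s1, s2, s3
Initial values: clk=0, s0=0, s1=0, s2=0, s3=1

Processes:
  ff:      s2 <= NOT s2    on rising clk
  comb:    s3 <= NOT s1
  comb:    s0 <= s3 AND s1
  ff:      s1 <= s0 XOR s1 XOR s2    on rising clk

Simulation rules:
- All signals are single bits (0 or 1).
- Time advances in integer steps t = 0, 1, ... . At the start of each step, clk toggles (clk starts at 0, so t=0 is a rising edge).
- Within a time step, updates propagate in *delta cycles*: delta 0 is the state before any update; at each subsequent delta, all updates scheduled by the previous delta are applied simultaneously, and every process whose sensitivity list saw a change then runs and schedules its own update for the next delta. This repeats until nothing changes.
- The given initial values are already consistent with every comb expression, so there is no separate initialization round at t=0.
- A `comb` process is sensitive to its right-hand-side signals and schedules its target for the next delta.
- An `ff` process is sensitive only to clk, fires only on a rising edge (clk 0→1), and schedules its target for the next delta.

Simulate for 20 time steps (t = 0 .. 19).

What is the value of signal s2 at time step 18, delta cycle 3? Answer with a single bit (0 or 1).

[bits: s0,s2,s3,clk,s1]
t=0: Δ0=00100 Δ1=00110 Δ2=01110 | 2Δ
t=1: Δ0=01110 Δ1=01100 | 1Δ
t=2: Δ0=01100 Δ1=01110 Δ2=00111 Δ3=10011 Δ4=00011 | 4Δ
t=3: Δ0=00011 Δ1=00001 | 1Δ
t=4: Δ0=00001 Δ1=00011 Δ2=01011 | 2Δ
t=5: Δ0=01011 Δ1=01001 | 1Δ
t=6: Δ0=01001 Δ1=01011 Δ2=00010 Δ3=00110 | 3Δ
t=7: Δ0=00110 Δ1=00100 | 1Δ
t=8: Δ0=00100 Δ1=00110 Δ2=01110 | 2Δ
t=9: Δ0=01110 Δ1=01100 | 1Δ
t=10: Δ0=01100 Δ1=01110 Δ2=00111 Δ3=10011 Δ4=00011 | 4Δ
t=11: Δ0=00011 Δ1=00001 | 1Δ
t=12: Δ0=00001 Δ1=00011 Δ2=01011 | 2Δ
t=13: Δ0=01011 Δ1=01001 | 1Δ
t=14: Δ0=01001 Δ1=01011 Δ2=00010 Δ3=00110 | 3Δ
t=15: Δ0=00110 Δ1=00100 | 1Δ
t=16: Δ0=00100 Δ1=00110 Δ2=01110 | 2Δ
t=17: Δ0=01110 Δ1=01100 | 1Δ
t=18: Δ0=01100 Δ1=01110 Δ2=00111 Δ3=10011 Δ4=00011 | 4Δ
t=19: Δ0=00011 Δ1=00001 | 1Δ

0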